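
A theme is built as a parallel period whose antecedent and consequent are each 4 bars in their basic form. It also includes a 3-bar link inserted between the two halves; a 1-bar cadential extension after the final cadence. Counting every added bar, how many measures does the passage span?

Basic parallel period: 4 + 4 = 8 bars.
8 (basic form) + 3 (link) + 1 (cadential extension) = 12.

12 measures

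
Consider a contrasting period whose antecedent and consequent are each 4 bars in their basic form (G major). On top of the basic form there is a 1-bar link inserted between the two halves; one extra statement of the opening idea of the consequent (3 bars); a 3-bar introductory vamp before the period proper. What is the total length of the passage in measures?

Basic contrasting period: 4 + 4 = 8 bars.
8 (basic form) + 1 (link) + 3 (extra statement) + 3 (introduction) = 15.

15 measures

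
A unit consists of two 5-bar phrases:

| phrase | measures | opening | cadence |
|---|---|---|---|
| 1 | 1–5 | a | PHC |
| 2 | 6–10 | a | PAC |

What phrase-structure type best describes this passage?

Phrase 1 ends with a Phrygian half cadence (weaker) and phrase 2 with a perfect authentic cadence (stronger): antecedent + consequent = a period.
The two phrases open with the same material (a / a), so the period is parallel.

parallel period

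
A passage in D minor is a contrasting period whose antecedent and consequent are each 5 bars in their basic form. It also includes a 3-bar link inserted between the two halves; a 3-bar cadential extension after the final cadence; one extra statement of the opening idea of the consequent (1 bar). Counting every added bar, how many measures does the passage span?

17 measures

Basic contrasting period: 5 + 5 = 10 bars.
10 (basic form) + 3 (link) + 3 (cadential extension) + 1 (extra statement) = 17.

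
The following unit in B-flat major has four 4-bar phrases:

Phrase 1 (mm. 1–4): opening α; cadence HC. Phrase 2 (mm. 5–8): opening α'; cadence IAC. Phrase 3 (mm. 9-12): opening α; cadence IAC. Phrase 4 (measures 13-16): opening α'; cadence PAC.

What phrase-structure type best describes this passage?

Four phrases in two halves: the first half (mm. 1–8) ends with an imperfect authentic cadence, the second (bars 9-16) with a perfect authentic cadence — a large antecedent–consequent pair, i.e. a double period.
Phrase 3 begins with the same material as phrase 1, making it parallel.

parallel double period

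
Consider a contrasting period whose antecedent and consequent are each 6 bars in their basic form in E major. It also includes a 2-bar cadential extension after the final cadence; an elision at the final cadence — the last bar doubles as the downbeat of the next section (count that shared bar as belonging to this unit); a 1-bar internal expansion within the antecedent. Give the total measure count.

15 measures

Basic contrasting period: 6 + 6 = 12 bars.
12 (basic form) + 2 (cadential extension) + 1 (internal expansion) = 15.
The elision shares a bar with the next section but does not change this unit's count.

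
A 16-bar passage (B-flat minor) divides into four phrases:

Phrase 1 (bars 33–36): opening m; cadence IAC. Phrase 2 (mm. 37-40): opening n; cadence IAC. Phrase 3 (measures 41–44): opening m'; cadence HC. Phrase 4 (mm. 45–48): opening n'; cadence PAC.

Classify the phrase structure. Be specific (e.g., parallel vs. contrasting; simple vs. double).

Four phrases in two halves: the first half (bars 33–40) ends with an imperfect authentic cadence, the second (bars 41–48) with a perfect authentic cadence — a large antecedent–consequent pair, i.e. a double period.
Phrase 3 begins with the same material as phrase 1, making it parallel.

parallel double period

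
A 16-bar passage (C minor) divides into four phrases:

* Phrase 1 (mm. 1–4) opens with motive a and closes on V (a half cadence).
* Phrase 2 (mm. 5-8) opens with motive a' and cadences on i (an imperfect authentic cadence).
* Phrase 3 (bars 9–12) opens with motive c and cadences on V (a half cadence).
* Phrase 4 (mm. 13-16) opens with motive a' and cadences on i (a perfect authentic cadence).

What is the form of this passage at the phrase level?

Four phrases in two halves: the first half (mm. 1–8) ends with an imperfect authentic cadence, the second (measures 9–16) with a perfect authentic cadence — a large antecedent–consequent pair, i.e. a double period.
Phrase 3 begins with different material from phrase 1, making it contrasting.

contrasting double period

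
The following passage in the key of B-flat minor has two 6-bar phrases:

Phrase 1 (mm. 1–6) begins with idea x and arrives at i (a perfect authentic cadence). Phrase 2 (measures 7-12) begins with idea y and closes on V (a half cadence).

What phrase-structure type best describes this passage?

The second phrase closes with a half cadence, which is not stronger than the first phrase's perfect authentic cadence; without a weak→strong cadential pair there is no antecedent–consequent relationship, so this is a phrase group rather than a period.

phrase group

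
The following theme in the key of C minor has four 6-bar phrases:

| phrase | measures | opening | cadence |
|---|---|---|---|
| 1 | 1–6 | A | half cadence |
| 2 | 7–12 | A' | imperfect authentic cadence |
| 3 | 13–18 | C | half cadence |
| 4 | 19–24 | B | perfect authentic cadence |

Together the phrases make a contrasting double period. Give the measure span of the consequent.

measures 13–24

In a double period the first pair of phrases (ending imperfect authentic cadence) is the large antecedent and the second pair (ending perfect authentic cadence) is the large consequent; the consequent is measures 13–24.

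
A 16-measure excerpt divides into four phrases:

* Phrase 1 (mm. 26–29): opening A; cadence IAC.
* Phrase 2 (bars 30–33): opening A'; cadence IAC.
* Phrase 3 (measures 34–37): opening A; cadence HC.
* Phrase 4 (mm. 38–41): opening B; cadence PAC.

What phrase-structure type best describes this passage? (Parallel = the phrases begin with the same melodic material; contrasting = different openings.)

Four phrases in two halves: the first half (mm. 26-33) ends with an imperfect authentic cadence, the second (bars 34–41) with a perfect authentic cadence — a large antecedent–consequent pair, i.e. a double period.
Phrase 3 begins with the same material as phrase 1, making it parallel.

parallel double period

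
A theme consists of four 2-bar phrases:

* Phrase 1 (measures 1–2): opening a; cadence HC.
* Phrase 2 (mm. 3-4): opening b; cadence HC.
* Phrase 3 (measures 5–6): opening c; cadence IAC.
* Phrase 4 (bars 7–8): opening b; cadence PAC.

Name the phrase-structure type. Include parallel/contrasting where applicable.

Four phrases in two halves: the first half (mm. 1-4) ends with a half cadence, the second (bars 5-8) with a perfect authentic cadence — a large antecedent–consequent pair, i.e. a double period.
Phrase 3 begins with different material from phrase 1, making it contrasting.

contrasting double period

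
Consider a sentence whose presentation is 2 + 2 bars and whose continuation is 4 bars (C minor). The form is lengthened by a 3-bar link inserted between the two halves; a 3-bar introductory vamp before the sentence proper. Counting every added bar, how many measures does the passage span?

Basic sentence: 2 + 2 + 4 = 8 bars.
8 (basic form) + 3 (link) + 3 (introduction) = 14.

14 measures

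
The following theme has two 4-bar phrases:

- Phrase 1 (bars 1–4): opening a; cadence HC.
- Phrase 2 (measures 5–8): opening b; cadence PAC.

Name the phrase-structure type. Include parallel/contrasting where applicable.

Phrase 1 ends with a half cadence (weaker) and phrase 2 with a perfect authentic cadence (stronger): antecedent + consequent = a period.
The two phrases open with different material (a / b), so the period is contrasting.

contrasting period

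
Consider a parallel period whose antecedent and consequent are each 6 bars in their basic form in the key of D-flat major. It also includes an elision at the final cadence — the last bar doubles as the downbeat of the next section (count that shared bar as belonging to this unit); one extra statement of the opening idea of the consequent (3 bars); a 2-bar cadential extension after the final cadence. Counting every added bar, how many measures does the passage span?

17 measures

Basic parallel period: 6 + 6 = 12 bars.
12 (basic form) + 3 (extra statement) + 2 (cadential extension) = 17.
The elision shares a bar with the next section but does not change this unit's count.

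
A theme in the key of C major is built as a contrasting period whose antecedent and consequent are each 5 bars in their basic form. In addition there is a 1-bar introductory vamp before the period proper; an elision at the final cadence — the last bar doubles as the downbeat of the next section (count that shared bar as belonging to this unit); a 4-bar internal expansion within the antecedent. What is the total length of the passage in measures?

Basic contrasting period: 5 + 5 = 10 bars.
10 (basic form) + 1 (introduction) + 4 (internal expansion) = 15.
The elision shares a bar with the next section but does not change this unit's count.

15 measures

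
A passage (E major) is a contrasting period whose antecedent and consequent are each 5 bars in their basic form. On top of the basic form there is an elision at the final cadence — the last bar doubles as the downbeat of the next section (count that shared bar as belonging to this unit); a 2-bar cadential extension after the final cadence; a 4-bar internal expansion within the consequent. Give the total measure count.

16 measures

Basic contrasting period: 5 + 5 = 10 bars.
10 (basic form) + 2 (cadential extension) + 4 (internal expansion) = 16.
The elision shares a bar with the next section but does not change this unit's count.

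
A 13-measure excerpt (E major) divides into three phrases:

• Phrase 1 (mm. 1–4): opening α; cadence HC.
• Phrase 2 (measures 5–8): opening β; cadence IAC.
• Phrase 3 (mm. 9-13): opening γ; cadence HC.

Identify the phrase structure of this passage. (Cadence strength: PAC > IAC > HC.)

The final phrase closes with a half cadence, which is not stronger than the preceding imperfect authentic cadence; the 3 phrases lack an overall antecedent–consequent design and so form a phrase group.

phrase group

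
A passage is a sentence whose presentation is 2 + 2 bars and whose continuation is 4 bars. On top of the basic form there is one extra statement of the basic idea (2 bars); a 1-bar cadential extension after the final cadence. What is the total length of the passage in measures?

Basic sentence: 2 + 2 + 4 = 8 bars.
8 (basic form) + 2 (extra statement) + 1 (cadential extension) = 11.

11 measures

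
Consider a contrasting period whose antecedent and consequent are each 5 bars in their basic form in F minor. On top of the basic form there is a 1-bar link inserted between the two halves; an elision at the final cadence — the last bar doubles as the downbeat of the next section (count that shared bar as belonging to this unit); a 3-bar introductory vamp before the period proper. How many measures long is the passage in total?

14 measures

Basic contrasting period: 5 + 5 = 10 bars.
10 (basic form) + 1 (link) + 3 (introduction) = 14.
The elision shares a bar with the next section but does not change this unit's count.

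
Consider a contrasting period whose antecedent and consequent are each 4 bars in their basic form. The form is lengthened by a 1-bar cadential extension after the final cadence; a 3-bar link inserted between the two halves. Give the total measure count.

Basic contrasting period: 4 + 4 = 8 bars.
8 (basic form) + 1 (cadential extension) + 3 (link) = 12.

12 measures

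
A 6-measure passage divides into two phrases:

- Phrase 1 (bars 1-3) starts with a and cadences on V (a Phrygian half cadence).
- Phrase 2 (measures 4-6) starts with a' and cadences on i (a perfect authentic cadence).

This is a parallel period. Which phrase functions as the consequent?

The phrase ending with the weaker cadence (Phrygian half cadence) is the antecedent; the one ending more conclusively (perfect authentic cadence) is the consequent. The consequent is phrase 2.

phrase 2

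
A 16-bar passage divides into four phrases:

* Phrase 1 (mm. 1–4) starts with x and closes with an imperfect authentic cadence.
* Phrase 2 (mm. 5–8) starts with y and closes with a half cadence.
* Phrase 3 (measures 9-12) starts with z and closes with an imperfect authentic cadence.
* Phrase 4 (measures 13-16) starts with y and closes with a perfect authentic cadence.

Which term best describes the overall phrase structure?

contrasting double period

Four phrases in two halves: the first half (bars 1–8) ends with a half cadence, the second (measures 9-16) with a perfect authentic cadence — a large antecedent–consequent pair, i.e. a double period.
Phrase 3 begins with different material from phrase 1, making it contrasting.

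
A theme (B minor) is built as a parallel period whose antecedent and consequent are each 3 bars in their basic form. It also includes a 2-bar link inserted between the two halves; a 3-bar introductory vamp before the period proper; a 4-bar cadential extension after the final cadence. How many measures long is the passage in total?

15 measures

Basic parallel period: 3 + 3 = 6 bars.
6 (basic form) + 2 (link) + 3 (introduction) + 4 (cadential extension) = 15.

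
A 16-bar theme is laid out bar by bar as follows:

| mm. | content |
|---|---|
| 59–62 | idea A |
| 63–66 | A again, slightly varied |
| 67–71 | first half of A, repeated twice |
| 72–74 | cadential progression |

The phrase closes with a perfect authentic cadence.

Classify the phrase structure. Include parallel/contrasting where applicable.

sentence

Basic idea (bars 59–62) + its repetition (bars 63–66) form the presentation; fragmentation and cadence (measures 67–74) form the continuation — the 16-bar whole is a sentence.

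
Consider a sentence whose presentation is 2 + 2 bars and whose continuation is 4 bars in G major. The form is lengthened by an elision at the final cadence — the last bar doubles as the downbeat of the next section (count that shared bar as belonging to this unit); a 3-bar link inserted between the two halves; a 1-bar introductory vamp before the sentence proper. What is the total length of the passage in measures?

Basic sentence: 2 + 2 + 4 = 8 bars.
8 (basic form) + 3 (link) + 1 (introduction) = 12.
The elision shares a bar with the next section but does not change this unit's count.

12 measures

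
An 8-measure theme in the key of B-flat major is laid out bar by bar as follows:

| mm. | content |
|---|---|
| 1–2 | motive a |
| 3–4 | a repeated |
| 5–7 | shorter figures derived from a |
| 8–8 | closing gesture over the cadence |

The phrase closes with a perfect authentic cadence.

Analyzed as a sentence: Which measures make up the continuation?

After the presentation (mm. 1–4), the continuation covers the fragmentation through the cadence: bars 5–8.

measures 5–8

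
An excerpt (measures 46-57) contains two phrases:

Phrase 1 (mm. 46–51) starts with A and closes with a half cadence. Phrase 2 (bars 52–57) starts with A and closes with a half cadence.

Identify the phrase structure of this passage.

Both phrases have the same opening (A) and the same cadence (half cadence): the second is a restatement, not a consequent, so this is a repeated phrase rather than a period.

repeated phrase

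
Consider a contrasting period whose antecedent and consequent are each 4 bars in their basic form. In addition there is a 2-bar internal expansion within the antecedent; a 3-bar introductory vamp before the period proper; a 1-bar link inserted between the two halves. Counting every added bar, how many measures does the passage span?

Basic contrasting period: 4 + 4 = 8 bars.
8 (basic form) + 2 (internal expansion) + 3 (introduction) + 1 (link) = 14.

14 measures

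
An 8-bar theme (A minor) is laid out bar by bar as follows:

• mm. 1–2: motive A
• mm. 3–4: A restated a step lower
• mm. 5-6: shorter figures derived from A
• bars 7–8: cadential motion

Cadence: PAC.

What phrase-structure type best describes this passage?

sentence

Basic idea (mm. 1–2) + its repetition (mm. 3–4) form the presentation; fragmentation and cadence (mm. 5–8) form the continuation — the 8-bar whole is a sentence.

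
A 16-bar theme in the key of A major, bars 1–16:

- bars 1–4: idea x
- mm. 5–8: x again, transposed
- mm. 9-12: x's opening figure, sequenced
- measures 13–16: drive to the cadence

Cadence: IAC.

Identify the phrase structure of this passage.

Basic idea (mm. 1–4) + its repetition (mm. 5–8) form the presentation; fragmentation and cadence (measures 9-16) form the continuation — the 16-bar whole is a sentence.

sentence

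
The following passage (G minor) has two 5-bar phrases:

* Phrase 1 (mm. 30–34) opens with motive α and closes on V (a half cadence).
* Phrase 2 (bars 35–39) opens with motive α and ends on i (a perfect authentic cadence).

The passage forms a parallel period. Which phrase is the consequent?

The phrase ending with the weaker cadence (half cadence) is the antecedent; the one ending more conclusively (perfect authentic cadence) is the consequent. The consequent is phrase 2.

phrase 2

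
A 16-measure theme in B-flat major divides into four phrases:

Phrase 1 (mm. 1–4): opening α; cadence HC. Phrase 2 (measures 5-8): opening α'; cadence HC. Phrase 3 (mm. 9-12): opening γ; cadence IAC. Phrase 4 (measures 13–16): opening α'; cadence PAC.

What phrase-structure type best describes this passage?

Four phrases in two halves: the first half (mm. 1–8) ends with a half cadence, the second (mm. 9-16) with a perfect authentic cadence — a large antecedent–consequent pair, i.e. a double period.
Phrase 3 begins with different material from phrase 1, making it contrasting.

contrasting double period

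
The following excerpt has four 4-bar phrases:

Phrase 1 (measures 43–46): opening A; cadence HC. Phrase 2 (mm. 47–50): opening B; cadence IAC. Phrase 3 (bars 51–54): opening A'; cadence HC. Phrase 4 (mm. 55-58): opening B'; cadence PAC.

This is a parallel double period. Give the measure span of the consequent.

In a double period the first pair of phrases (ending imperfect authentic cadence) is the large antecedent and the second pair (ending perfect authentic cadence) is the large consequent; the consequent is measures 51–58.

measures 51–58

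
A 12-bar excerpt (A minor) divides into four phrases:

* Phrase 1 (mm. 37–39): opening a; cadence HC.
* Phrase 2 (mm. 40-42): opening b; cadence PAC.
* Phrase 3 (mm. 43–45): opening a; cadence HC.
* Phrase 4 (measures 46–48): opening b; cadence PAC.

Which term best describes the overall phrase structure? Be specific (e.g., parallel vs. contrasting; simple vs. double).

The cadence pattern HC–PAC–HC–PAC is weak–strong twice, and phrases 3–4 restate phrases 1–2: a period heard twice, not a double period (which would end weakly at phrase 2).

repeated period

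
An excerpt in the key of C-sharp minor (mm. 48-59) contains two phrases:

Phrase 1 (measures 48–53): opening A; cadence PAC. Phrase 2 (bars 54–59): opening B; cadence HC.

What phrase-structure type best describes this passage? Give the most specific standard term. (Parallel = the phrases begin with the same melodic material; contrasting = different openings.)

phrase group

The second phrase closes with a half cadence, which is not stronger than the first phrase's perfect authentic cadence; without a weak→strong cadential pair there is no antecedent–consequent relationship, so this is a phrase group rather than a period.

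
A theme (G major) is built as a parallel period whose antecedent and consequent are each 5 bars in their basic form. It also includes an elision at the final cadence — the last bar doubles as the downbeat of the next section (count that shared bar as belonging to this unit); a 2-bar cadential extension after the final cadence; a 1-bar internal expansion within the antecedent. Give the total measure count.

13 measures

Basic parallel period: 5 + 5 = 10 bars.
10 (basic form) + 2 (cadential extension) + 1 (internal expansion) = 13.
The elision shares a bar with the next section but does not change this unit's count.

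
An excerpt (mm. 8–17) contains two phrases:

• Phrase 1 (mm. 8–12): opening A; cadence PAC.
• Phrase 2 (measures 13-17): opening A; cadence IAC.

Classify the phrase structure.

The second phrase closes with an imperfect authentic cadence, which is not stronger than the first phrase's perfect authentic cadence; without a weak→strong cadential pair there is no antecedent–consequent relationship, so this is a phrase group rather than a period.

phrase group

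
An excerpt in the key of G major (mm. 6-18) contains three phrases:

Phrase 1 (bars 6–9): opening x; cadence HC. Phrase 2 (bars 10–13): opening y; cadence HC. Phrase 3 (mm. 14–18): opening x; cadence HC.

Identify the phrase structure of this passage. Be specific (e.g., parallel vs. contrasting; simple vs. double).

The final phrase closes with a half cadence, which is not stronger than the preceding half cadence; the 3 phrases lack an overall antecedent–consequent design and so form a phrase group.

phrase group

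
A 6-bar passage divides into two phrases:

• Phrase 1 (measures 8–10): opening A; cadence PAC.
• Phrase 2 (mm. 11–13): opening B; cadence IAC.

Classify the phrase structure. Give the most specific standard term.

The second phrase closes with an imperfect authentic cadence, which is not stronger than the first phrase's perfect authentic cadence; without a weak→strong cadential pair there is no antecedent–consequent relationship, so this is a phrase group rather than a period.

phrase group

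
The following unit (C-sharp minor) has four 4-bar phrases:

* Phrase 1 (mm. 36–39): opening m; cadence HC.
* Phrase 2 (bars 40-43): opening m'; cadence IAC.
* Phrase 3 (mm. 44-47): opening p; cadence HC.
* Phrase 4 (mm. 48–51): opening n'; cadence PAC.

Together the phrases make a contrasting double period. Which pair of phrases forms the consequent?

In a double period the first pair of phrases (ending imperfect authentic cadence) is the large antecedent and the second pair (ending perfect authentic cadence) is the large consequent; the consequent is phrases 3 and 4.

phrases 3 and 4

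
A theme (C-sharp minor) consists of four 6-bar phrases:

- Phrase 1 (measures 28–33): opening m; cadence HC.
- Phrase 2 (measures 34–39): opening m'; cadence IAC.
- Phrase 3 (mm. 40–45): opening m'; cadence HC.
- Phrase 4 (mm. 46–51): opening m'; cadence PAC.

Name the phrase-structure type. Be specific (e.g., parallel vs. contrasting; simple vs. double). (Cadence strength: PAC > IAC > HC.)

parallel double period

Four phrases in two halves: the first half (mm. 28-39) ends with an imperfect authentic cadence, the second (mm. 40–51) with a perfect authentic cadence — a large antecedent–consequent pair, i.e. a double period.
Phrase 3 begins with the same material as phrase 1, making it parallel.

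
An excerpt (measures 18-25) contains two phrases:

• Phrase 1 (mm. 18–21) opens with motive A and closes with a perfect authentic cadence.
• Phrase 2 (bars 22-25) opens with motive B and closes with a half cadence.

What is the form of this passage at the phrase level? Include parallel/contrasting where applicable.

The second phrase closes with a half cadence, which is not stronger than the first phrase's perfect authentic cadence; without a weak→strong cadential pair there is no antecedent–consequent relationship, so this is a phrase group rather than a period.

phrase group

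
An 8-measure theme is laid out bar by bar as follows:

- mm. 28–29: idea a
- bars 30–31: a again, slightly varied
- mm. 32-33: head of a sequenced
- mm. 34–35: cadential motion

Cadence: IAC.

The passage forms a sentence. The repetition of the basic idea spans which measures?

The presentation of a sentence is the basic idea (mm. 28-29) plus its repetition (mm. 30–31); the repetition of the basic idea is therefore bars 30-31.

measures 30–31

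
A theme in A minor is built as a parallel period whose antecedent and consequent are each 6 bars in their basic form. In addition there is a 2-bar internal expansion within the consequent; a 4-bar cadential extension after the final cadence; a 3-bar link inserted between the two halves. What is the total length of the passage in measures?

Basic parallel period: 6 + 6 = 12 bars.
12 (basic form) + 2 (internal expansion) + 4 (cadential extension) + 3 (link) = 21.

21 measures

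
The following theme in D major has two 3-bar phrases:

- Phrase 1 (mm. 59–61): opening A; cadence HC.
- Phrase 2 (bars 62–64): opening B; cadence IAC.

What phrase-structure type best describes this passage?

contrasting period

Phrase 1 ends with a half cadence (weaker) and phrase 2 with an imperfect authentic cadence (stronger): antecedent + consequent = a period.
The two phrases open with different material (A / B), so the period is contrasting.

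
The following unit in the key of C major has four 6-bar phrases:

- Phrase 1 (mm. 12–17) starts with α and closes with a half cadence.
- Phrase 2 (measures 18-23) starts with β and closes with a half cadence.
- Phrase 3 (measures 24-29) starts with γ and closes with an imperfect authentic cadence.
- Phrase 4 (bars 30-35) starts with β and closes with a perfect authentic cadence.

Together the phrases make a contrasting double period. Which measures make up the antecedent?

In a double period the first pair of phrases (ending half cadence) is the large antecedent and the second pair (ending perfect authentic cadence) is the large consequent; the antecedent is measures 12–23.

measures 12–23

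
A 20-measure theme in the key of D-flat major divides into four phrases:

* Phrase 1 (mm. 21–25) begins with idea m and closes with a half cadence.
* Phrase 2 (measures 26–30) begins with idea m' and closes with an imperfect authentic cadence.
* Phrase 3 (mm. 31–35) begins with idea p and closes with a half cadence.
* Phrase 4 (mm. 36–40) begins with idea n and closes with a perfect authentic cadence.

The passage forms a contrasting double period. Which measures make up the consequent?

measures 31–40

In a double period the first pair of phrases (ending imperfect authentic cadence) is the large antecedent and the second pair (ending perfect authentic cadence) is the large consequent; the consequent is measures 31–40.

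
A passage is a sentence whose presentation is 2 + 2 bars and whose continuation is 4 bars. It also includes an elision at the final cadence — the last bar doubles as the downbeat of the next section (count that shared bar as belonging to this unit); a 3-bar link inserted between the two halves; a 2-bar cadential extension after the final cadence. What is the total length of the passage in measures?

13 measures

Basic sentence: 2 + 2 + 4 = 8 bars.
8 (basic form) + 3 (link) + 2 (cadential extension) = 13.
The elision shares a bar with the next section but does not change this unit's count.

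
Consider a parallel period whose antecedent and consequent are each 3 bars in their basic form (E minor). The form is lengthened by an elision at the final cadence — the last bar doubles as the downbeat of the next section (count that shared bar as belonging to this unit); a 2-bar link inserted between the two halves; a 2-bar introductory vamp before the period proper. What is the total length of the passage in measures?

Basic parallel period: 3 + 3 = 6 bars.
6 (basic form) + 2 (link) + 2 (introduction) = 10.
The elision shares a bar with the next section but does not change this unit's count.

10 measures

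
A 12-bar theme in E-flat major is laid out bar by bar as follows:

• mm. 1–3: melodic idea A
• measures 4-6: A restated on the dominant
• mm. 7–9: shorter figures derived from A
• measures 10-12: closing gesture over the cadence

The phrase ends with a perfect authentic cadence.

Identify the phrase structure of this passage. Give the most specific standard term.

sentence

Basic idea (mm. 1–3) + its repetition (bars 4–6) form the presentation; fragmentation and cadence (measures 7-12) form the continuation — the 12-bar whole is a sentence.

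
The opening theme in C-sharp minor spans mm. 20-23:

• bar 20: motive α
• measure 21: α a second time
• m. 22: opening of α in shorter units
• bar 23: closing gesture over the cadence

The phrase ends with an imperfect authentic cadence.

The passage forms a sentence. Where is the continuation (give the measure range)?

measures 22–23

After the presentation (bars 20–21), the continuation covers the fragmentation through the cadence: bars 22-23.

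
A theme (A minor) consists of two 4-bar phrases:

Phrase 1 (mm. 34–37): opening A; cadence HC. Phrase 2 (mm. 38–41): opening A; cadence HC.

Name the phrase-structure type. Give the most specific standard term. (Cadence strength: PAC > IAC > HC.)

Both phrases have the same opening (A) and the same cadence (half cadence): the second is a restatement, not a consequent, so this is a repeated phrase rather than a period.

repeated phrase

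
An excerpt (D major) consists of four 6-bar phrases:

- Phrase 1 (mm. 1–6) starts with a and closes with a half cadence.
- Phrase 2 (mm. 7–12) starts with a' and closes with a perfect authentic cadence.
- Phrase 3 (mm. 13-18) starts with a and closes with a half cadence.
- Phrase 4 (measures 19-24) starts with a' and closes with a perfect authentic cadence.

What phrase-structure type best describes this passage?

The cadence pattern HC–PAC–HC–PAC is weak–strong twice, and phrases 3–4 restate phrases 1–2: a period heard twice, not a double period (which would end weakly at phrase 2).

repeated period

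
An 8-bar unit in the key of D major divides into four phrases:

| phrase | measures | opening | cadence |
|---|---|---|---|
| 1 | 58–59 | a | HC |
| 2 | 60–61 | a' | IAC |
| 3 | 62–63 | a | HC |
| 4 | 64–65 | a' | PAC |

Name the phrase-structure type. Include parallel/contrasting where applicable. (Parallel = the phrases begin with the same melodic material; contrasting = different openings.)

parallel double period

Four phrases in two halves: the first half (bars 58–61) ends with an imperfect authentic cadence, the second (mm. 62-65) with a perfect authentic cadence — a large antecedent–consequent pair, i.e. a double period.
Phrase 3 begins with the same material as phrase 1, making it parallel.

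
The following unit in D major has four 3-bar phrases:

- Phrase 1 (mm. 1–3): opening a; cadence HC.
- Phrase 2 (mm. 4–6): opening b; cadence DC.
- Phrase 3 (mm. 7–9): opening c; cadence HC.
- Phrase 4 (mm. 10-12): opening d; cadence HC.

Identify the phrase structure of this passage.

phrase group

Phrase 4 ends with a half cadence, no stronger than phrase 2's deceptive cadence, so the four phrases do not form a double period; nor do phrases 3–4 duplicate 1–2, so it is not a repeated period. With no phrase reaching a conclusive cadence, the passage is a phrase group.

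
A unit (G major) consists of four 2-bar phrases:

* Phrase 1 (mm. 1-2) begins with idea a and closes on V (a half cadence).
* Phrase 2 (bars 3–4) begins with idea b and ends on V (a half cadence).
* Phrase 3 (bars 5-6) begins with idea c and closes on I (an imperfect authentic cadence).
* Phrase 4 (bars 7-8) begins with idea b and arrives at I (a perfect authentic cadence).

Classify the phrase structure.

contrasting double period

Four phrases in two halves: the first half (bars 1-4) ends with a half cadence, the second (mm. 5-8) with a perfect authentic cadence — a large antecedent–consequent pair, i.e. a double period.
Phrase 3 begins with different material from phrase 1, making it contrasting.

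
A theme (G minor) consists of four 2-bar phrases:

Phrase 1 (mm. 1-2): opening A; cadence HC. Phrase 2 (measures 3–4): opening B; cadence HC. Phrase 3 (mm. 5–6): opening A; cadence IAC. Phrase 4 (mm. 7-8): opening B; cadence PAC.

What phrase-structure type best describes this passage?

Four phrases in two halves: the first half (measures 1-4) ends with a half cadence, the second (measures 5–8) with a perfect authentic cadence — a large antecedent–consequent pair, i.e. a double period.
Phrase 3 begins with the same material as phrase 1, making it parallel.

parallel double period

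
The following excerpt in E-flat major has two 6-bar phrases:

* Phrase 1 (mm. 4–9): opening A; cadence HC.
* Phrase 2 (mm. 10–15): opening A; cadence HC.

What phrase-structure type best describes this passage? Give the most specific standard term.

Both phrases have the same opening (A) and the same cadence (half cadence): the second is a restatement, not a consequent, so this is a repeated phrase rather than a period.

repeated phrase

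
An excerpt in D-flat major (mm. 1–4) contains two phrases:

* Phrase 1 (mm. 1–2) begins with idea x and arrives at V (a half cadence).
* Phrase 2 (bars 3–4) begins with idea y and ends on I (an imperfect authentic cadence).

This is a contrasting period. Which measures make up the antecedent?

measures 1–2

The phrase ending with the weaker cadence (half cadence) is the antecedent; the one ending more conclusively (imperfect authentic cadence) is the consequent. The antecedent is measures 1–2.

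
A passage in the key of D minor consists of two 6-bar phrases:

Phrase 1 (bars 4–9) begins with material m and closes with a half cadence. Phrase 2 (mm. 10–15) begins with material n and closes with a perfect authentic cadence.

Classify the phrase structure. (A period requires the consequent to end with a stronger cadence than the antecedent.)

Phrase 1 ends with a half cadence (weaker) and phrase 2 with a perfect authentic cadence (stronger): antecedent + consequent = a period.
The two phrases open with different material (m / n), so the period is contrasting.

contrasting period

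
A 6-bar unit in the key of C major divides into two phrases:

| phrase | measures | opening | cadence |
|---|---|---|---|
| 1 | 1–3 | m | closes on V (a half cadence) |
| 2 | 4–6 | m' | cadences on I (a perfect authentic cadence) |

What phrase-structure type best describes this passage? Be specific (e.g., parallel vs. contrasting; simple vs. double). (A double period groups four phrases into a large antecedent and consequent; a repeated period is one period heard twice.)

Phrase 1 ends with a half cadence (weaker) and phrase 2 with a perfect authentic cadence (stronger): antecedent + consequent = a period.
The two phrases open with the same material (m / m'), so the period is parallel.

parallel period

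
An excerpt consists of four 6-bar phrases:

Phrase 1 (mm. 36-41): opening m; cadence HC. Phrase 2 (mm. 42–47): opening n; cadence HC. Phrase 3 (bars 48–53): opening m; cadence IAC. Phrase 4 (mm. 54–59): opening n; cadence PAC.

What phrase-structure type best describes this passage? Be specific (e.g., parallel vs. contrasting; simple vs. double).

Four phrases in two halves: the first half (mm. 36–47) ends with a half cadence, the second (bars 48–59) with a perfect authentic cadence — a large antecedent–consequent pair, i.e. a double period.
Phrase 3 begins with the same material as phrase 1, making it parallel.

parallel double period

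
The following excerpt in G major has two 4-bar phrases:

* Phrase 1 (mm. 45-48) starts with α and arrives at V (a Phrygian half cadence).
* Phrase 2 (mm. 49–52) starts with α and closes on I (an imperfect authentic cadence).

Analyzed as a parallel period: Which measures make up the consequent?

measures 49–52

The antecedent is the phrase ending with the weaker cadence (Phrygian half cadence, phrase 1) and the consequent the one ending more conclusively (imperfect authentic cadence, phrase 2); the consequent is measures 49-52.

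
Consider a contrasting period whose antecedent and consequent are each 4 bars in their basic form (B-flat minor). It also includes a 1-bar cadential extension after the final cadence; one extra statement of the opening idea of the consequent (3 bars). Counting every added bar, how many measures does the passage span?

Basic contrasting period: 4 + 4 = 8 bars.
8 (basic form) + 1 (cadential extension) + 3 (extra statement) = 12.

12 measures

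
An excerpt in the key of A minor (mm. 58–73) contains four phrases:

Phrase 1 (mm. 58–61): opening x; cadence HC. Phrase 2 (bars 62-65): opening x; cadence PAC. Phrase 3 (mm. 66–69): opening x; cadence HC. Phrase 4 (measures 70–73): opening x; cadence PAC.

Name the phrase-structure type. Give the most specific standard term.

repeated period

The cadence pattern HC–PAC–HC–PAC is weak–strong twice, and phrases 3–4 restate phrases 1–2: a period heard twice, not a double period (which would end weakly at phrase 2).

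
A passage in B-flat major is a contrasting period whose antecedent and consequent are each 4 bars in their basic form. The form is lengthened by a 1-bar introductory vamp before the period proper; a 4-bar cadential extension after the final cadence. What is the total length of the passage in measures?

13 measures

Basic contrasting period: 4 + 4 = 8 bars.
8 (basic form) + 1 (introduction) + 4 (cadential extension) = 13.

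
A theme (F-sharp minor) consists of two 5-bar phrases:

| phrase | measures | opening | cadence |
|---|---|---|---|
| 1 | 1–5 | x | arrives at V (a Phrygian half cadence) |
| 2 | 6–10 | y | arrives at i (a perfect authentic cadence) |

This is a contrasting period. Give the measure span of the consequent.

The phrase ending with the weaker cadence (Phrygian half cadence) is the antecedent; the one ending more conclusively (perfect authentic cadence) is the consequent. The consequent is measures 6–10.

measures 6–10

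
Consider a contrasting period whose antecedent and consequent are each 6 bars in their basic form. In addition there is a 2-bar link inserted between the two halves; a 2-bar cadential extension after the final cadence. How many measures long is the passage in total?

Basic contrasting period: 6 + 6 = 12 bars.
12 (basic form) + 2 (link) + 2 (cadential extension) = 16.

16 measures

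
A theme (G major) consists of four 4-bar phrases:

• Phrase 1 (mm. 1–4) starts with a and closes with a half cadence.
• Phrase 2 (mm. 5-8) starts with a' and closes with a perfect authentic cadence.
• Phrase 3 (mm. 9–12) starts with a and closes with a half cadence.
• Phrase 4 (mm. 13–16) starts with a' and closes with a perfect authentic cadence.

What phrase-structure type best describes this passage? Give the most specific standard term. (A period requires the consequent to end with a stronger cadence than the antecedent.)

The cadence pattern HC–PAC–HC–PAC is weak–strong twice, and phrases 3–4 restate phrases 1–2: a period heard twice, not a double period (which would end weakly at phrase 2).

repeated period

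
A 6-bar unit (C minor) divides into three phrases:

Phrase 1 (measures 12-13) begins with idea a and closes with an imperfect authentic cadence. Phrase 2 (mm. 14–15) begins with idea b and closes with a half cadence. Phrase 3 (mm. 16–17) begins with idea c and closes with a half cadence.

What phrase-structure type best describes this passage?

The final phrase closes with a half cadence, which is not stronger than the preceding half cadence; the 3 phrases lack an overall antecedent–consequent design and so form a phrase group.

phrase group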